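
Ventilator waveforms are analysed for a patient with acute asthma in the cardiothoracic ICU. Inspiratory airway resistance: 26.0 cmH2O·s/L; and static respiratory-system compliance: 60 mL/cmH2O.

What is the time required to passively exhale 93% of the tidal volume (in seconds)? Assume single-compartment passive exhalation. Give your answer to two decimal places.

τ = R × C = 26.0 × 60 mL/cmH2O = 26.0 × 0.060 L/cmH2O = 1.56 s.
Exhaled fraction f = 1 − e^(−t/τ) → t = −τ·ln(1 − f) = −1.56·ln(0.07) = 4.148 s.

4.15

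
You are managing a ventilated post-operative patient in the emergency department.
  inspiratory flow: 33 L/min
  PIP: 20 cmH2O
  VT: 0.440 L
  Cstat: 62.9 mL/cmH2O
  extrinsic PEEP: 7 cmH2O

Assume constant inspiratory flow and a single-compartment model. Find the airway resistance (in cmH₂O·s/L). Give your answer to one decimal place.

Flow: 33 L/min ÷ 60 = 0.55 L/s.
Equation of motion (constant flow): PIP = Vt/C + R·V̇ + PEEP.
R·V̇ = PIP − Vt/C − PEEP = 20 − 440/62.9 − 7 = 20 − 6.995 − 7 = 6.005 cmH2O.
R = 6.005 / 0.55 = 10.918 cmH2O·s/L.

10.9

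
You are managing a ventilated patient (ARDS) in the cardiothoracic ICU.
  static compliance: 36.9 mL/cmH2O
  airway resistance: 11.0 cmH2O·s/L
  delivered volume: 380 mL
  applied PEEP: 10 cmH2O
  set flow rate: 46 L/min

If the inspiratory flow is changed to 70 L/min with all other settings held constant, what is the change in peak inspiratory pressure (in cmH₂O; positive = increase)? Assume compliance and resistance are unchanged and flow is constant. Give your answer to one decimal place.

Flow: 46 L/min ÷ 60 = 0.7667 L/s.
New flow: 70 L/min ÷ 60 = 1.1667 L/s.
PIP = Vt/C + R·V̇ + PEEP (constant-flow equation of motion).
Only the resistive term changes: ΔPIP = R × ΔV̇ = 11.0 × (1.1667 − 0.7667) = 11.0 × 0.4 = 4.4 cmH2O.

4.4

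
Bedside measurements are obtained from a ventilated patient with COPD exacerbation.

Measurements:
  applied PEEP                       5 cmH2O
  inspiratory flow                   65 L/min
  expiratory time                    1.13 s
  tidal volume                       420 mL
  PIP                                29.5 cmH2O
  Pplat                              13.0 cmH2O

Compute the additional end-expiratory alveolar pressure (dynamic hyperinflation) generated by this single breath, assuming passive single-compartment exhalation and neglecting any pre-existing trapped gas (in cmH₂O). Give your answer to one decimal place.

1.9

Flow: 65 L/min ÷ 60 = 1.0833 L/s.
R = (PIP − Pplat)/V̇ = (29.5 − 13.0) / 1.0833 = 16.5/1.0833 = 15.231 cmH2O·s/L.
C = Vt/(Pplat − PEEP) = 420.0 / (13.0 − 5) = 420.0/8.0 = 52.5 mL/cmH2O.
τ = R × C = 15.231 × 0.0525 L/cmH2O = 0.7996 s.
Fraction remaining = e^(−Te/τ) = e^(−1.13/0.7996) = 0.2434; trapped volume = 420.0 × 0.2434 = 102.23 mL.
Additional alveolar pressure from trapping ≈ V_trapped / C = 102.23 / 52.5 = 1.947 cmH2O.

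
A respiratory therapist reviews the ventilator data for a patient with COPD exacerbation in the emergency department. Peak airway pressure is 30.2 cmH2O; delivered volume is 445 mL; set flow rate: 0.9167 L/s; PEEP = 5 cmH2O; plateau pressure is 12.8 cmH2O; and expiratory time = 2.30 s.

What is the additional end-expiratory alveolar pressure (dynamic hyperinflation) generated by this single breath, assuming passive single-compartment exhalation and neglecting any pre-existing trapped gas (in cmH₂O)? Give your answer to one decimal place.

0.9

R = (PIP − Pplat)/V̇ = (30.2 − 12.8) / 0.9167 = 17.4/0.9167 = 18.981 cmH2O·s/L.
C = Vt/(Pplat − PEEP) = 445.0 / (12.8 − 5) = 445.0/7.8 = 57.051 mL/cmH2O.
τ = R × C = 18.981 × 0.05705 L/cmH2O = 1.083 s.
Fraction remaining = e^(−Te/τ) = e^(−2.30/1.083) = 0.1196; trapped volume = 445.0 × 0.1196 = 53.222 mL.
Additional alveolar pressure from trapping ≈ V_trapped / C = 53.222 / 57.051 = 0.9329 cmH2O.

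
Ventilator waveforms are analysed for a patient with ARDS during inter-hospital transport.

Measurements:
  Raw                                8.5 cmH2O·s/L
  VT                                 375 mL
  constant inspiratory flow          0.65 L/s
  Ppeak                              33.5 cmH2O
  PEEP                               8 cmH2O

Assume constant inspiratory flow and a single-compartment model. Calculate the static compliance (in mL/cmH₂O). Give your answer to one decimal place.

Equation of motion (constant flow): PIP = Vt/C + R·V̇ + PEEP.
Vt/C = PIP − R·V̇ − PEEP = 33.5 − 8.5×0.65 − 8 = 33.5 − 5.525 − 8 = 19.975 cmH2O.
C = Vt / 19.975 = 375 / 19.975 = 18.773 mL/cmH2O.

18.8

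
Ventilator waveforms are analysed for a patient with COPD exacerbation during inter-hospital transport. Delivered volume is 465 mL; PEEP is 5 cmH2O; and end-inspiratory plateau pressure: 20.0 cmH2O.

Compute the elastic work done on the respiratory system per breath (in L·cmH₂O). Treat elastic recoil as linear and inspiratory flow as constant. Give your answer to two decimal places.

Elastic work ≈ ½ × (Pplat − PEEP) × Vt = 0.5 × (20.0 − 5) × 0.465 L = 0.5 × 15.0 × 0.465 = 3.488 L·cmH2O.

3.49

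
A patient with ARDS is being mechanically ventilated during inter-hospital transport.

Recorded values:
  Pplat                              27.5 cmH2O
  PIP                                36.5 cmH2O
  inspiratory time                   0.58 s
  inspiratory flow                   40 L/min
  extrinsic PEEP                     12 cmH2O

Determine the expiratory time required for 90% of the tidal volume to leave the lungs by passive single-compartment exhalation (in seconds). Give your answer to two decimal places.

Flow: 40 L/min ÷ 60 = 0.6667 L/s.
Vt = flow × Ti = 0.6667 L/s × 0.58 s × 1000 mL/L = 386.69 mL.
R = (PIP − Pplat)/V̇ = (36.5 − 27.5) / 0.6667 = 9.0/0.6667 = 13.499 cmH2O·s/L.
C = Vt/(Pplat − PEEP) = 386.69 / (27.5 − 12) = 386.69/15.5 = 24.948 mL/cmH2O.
τ = R × C = 13.499 × 0.02495 L/cmH2O = 0.3368 s.
t = −τ·ln(1 − 0.90) = −0.3368·ln(0.1) = 0.7755 s.

0.78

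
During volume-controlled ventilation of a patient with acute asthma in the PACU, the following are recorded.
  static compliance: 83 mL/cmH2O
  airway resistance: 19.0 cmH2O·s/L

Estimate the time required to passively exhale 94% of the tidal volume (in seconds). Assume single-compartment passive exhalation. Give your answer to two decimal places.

4.44

τ = R × C = 19.0 × 83 mL/cmH2O = 19.0 × 0.083 L/cmH2O = 1.577 s.
Exhaled fraction f = 1 − e^(−t/τ) → t = −τ·ln(1 − f) = −1.577·ln(0.06) = 4.437 s.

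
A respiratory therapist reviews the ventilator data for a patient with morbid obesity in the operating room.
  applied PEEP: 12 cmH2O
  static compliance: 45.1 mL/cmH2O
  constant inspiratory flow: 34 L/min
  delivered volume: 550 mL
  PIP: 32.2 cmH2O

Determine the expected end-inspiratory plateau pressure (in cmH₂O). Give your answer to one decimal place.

Pplat = PEEP + Vt / Cstat = 12 + 550 / 45.1 = 12 + 12.195 = 24.195 cmH2O.

24.2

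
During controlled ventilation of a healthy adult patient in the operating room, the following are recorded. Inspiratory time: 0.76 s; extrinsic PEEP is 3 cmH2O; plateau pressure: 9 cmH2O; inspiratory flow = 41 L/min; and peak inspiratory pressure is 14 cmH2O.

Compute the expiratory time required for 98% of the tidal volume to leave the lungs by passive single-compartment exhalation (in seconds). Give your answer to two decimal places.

Flow: 41 L/min ÷ 60 = 0.6833 L/s.
Vt = flow × Ti = 0.6833 L/s × 0.76 s × 1000 mL/L = 519.31 mL.
R = (PIP − Pplat)/V̇ = (14 − 9) / 0.6833 = 5.0/0.6833 = 7.317 cmH2O·s/L.
C = Vt/(Pplat − PEEP) = 519.31 / (9 − 3) = 519.31/6.0 = 86.552 mL/cmH2O.
τ = R × C = 7.317 × 0.08655 L/cmH2O = 0.6333 s.
t = −τ·ln(1 − 0.98) = −0.6333·ln(0.02) = 2.477 s.

2.48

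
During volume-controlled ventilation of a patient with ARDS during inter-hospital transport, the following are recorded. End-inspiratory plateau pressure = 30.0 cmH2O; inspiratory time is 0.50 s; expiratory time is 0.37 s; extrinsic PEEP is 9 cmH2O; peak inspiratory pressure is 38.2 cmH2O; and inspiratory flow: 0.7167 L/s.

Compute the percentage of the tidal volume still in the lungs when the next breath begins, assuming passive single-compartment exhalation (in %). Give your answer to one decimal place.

15.0

Vt = flow × Ti = 0.7167 L/s × 0.50 s × 1000 mL/L = 358.35 mL.
R = (PIP − Pplat)/V̇ = (38.2 − 30.0) / 0.7167 = 8.2/0.7167 = 11.441 cmH2O·s/L.
C = Vt/(Pplat − PEEP) = 358.35 / (30.0 − 9) = 358.35/21.0 = 17.064 mL/cmH2O.
τ = R × C = 11.441 × 0.01706 L/cmH2O = 0.1952 s.
Fraction remaining at end-expiration = e^(−Te/τ) = e^(−0.37/0.1952) = 0.1502 → 15.02%.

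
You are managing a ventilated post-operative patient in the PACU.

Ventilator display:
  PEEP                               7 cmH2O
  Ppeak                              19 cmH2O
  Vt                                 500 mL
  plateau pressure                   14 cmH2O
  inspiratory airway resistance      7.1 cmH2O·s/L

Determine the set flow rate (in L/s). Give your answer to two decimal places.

flow = (PIP − Pplat) / Raw = 5.0 / 7.1 = 0.7042 L/s.

0.70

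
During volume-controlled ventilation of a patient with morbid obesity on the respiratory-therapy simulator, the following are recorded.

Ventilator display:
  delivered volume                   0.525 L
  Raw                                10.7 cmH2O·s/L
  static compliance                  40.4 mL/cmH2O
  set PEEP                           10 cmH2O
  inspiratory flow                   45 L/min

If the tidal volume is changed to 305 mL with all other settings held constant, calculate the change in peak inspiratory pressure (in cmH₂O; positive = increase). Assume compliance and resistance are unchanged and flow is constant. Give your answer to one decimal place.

PIP = Vt/C + R·V̇ + PEEP (constant-flow equation of motion).
Only the elastic term changes: ΔPIP = ΔVt / C = (305 − 525) / 40.4 = -5.446 cmH2O.

-5.4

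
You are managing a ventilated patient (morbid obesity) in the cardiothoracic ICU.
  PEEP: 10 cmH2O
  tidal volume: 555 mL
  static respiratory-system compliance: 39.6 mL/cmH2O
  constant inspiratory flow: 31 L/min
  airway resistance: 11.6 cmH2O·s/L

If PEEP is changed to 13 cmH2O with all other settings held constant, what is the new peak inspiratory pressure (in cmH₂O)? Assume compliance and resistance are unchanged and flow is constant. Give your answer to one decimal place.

33.0

Flow: 31 L/min ÷ 60 = 0.5167 L/s.
PIP = Vt/C + R·V̇ + PEEP (constant-flow equation of motion).
Only the baseline term changes: ΔPIP = ΔPEEP = 13 − 10 = 3.0 cmH2O.
Original PIP = 555/39.6 + 11.6×0.5167 + 10 = 30.009 cmH2O; new PIP = 30.009 + (3.0) = 33.009 cmH2O.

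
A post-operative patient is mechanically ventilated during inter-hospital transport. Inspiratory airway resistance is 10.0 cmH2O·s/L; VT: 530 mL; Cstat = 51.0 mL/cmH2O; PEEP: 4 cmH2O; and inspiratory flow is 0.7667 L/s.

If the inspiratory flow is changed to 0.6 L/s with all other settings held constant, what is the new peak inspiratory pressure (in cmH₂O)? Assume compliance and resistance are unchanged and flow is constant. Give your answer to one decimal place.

PIP = Vt/C + R·V̇ + PEEP (constant-flow equation of motion).
Only the resistive term changes: ΔPIP = R × ΔV̇ = 10.0 × (0.6 − 0.7667) = 10.0 × -0.1667 = -1.667 cmH2O.
Original PIP = 530/51.0 + 10.0×0.7667 + 4 = 22.059 cmH2O; new PIP = 22.059 + (-1.667) = 20.392 cmH2O.

20.4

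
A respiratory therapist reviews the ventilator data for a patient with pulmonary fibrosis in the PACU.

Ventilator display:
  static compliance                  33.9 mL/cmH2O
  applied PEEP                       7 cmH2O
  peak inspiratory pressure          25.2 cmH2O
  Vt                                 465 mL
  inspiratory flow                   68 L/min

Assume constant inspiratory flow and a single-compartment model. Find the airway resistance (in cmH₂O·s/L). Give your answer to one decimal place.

Flow: 68 L/min ÷ 60 = 1.1333 L/s.
Equation of motion (constant flow): PIP = Vt/C + R·V̇ + PEEP.
R·V̇ = PIP − Vt/C − PEEP = 25.2 − 465/33.9 − 7 = 25.2 − 13.717 − 7 = 4.483 cmH2O.
R = 4.483 / 1.1333 = 3.956 cmH2O·s/L.

4.0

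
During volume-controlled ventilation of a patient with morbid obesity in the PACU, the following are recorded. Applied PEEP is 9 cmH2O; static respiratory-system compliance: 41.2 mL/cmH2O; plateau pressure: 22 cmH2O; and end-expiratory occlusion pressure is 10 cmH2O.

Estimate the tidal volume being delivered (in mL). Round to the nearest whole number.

494

End-expiratory occlusion gives total PEEP = 10 cmH2O (intrinsic PEEP = 10 − 9 = 1). Use total PEEP for the elastic gradient.
Vt = Cstat × (Pplat − PEEPtotal) = 41.2 × (22 − 10) = 41.2 × 12.0 = 494.4 mL.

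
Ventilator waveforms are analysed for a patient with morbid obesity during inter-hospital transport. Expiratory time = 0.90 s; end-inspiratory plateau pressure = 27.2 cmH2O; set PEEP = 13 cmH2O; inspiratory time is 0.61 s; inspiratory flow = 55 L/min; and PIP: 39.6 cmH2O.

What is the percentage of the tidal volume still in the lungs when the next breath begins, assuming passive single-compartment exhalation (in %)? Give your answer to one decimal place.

18.5

Flow: 55 L/min ÷ 60 = 0.9167 L/s.
Vt = flow × Ti = 0.9167 L/s × 0.61 s × 1000 mL/L = 559.19 mL.
R = (PIP − Pplat)/V̇ = (39.6 − 27.2) / 0.9167 = 12.4/0.9167 = 13.527 cmH2O·s/L.
C = Vt/(Pplat − PEEP) = 559.19 / (27.2 − 13) = 559.19/14.2 = 39.38 mL/cmH2O.
τ = R × C = 13.527 × 0.03938 L/cmH2O = 0.5327 s.
Fraction remaining at end-expiration = e^(−Te/τ) = e^(−0.90/0.5327) = 0.1846 → 18.46%.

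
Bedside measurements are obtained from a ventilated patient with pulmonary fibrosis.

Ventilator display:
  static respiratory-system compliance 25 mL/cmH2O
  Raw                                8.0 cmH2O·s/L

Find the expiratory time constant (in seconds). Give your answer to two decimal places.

τ = R × C = 8.0 × 25 mL/cmH2O = 8.0 × 0.025 L/cmH2O = 0.2 s.

0.20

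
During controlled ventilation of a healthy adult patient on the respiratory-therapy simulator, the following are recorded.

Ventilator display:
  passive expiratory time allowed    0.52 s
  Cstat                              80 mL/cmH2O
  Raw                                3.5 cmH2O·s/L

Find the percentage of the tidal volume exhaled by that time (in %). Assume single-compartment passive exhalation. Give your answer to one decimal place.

τ = R × C = 3.5 × 80 mL/cmH2O = 3.5 × 0.080 L/cmH2O = 0.28 s.
Passive exhalation: V(t)/V₀ = e^(−t/τ) = e^(−0.52/0.28) = 0.1561.
Fraction exhaled = 1 − 0.1561 = 0.8439 → 84.39%.

84.4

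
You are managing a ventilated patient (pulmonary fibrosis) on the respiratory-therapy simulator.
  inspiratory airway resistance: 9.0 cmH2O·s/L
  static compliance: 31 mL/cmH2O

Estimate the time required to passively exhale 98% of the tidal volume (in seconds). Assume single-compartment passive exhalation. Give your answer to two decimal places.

τ = R × C = 9.0 × 31 mL/cmH2O = 9.0 × 0.031 L/cmH2O = 0.279 s.
Exhaled fraction f = 1 − e^(−t/τ) → t = −τ·ln(1 − f) = −0.279·ln(0.02) = 1.091 s.

1.09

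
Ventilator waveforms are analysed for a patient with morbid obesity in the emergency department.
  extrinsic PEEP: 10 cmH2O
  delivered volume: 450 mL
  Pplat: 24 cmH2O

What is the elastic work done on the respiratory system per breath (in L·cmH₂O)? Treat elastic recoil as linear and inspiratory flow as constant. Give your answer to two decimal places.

Elastic work ≈ ½ × (Pplat − PEEP) × Vt = 0.5 × (24 − 10) × 0.450 L = 0.5 × 14.0 × 0.450 = 3.15 L·cmH2O.

3.15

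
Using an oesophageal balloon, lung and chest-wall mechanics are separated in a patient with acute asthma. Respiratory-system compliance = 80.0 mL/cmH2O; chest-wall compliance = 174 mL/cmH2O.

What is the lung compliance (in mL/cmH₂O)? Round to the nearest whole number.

148

1/CL = 1/Crs − 1/Ccw.
1/CL = 1/80.0 − 1/174 = 0.006753.
CL = 148.08 mL/cmH2O.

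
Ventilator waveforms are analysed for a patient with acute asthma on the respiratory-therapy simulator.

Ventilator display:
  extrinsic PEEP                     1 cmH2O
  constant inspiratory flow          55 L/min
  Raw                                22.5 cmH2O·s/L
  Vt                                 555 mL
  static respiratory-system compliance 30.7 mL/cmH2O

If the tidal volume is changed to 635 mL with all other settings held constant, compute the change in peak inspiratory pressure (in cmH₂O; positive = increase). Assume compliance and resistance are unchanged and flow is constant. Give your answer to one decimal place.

PIP = Vt/C + R·V̇ + PEEP (constant-flow equation of motion).
Only the elastic term changes: ΔPIP = ΔVt / C = (635 − 555) / 30.7 = 2.606 cmH2O.

2.6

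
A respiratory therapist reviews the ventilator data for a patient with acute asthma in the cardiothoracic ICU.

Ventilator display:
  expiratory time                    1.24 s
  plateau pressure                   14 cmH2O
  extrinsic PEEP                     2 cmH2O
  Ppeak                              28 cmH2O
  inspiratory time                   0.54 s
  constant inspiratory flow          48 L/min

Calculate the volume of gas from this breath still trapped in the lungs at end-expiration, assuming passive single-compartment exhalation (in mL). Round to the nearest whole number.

Flow: 48 L/min ÷ 60 = 0.8 L/s.
Vt = flow × Ti = 0.8 L/s × 0.54 s × 1000 mL/L = 432.0 mL.
R = (PIP − Pplat)/V̇ = (28 − 14) / 0.8 = 14.0/0.8 = 17.5 cmH2O·s/L.
C = Vt/(Pplat − PEEP) = 432.0 / (14 − 2) = 432.0/12.0 = 36.0 mL/cmH2O.
τ = R × C = 17.5 × 0.036 L/cmH2O = 0.63 s.
Fraction remaining = e^(−Te/τ) = e^(−1.24/0.63) = 0.1397.
Trapped volume = 432.0 × 0.1397 = 60.35 mL.

60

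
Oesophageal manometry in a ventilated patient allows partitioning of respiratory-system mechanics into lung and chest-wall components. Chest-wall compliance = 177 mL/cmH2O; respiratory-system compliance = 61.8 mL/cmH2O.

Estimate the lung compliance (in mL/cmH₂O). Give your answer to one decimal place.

95.0

1/CL = 1/Crs − 1/Ccw.
1/CL = 1/61.8 − 1/177 = 0.01053.
CL = 94.967 mL/cmH2O.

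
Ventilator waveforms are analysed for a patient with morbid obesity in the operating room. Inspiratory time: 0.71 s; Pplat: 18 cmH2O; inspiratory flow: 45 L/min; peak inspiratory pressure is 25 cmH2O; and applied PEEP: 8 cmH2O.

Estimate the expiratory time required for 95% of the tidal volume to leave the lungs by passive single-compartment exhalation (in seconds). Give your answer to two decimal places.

1.49

Flow: 45 L/min ÷ 60 = 0.75 L/s.
Vt = flow × Ti = 0.75 L/s × 0.71 s × 1000 mL/L = 532.5 mL.
R = (PIP − Pplat)/V̇ = (25 − 18) / 0.75 = 7.0/0.75 = 9.333 cmH2O·s/L.
C = Vt/(Pplat − PEEP) = 532.5 / (18 − 8) = 532.5/10.0 = 53.25 mL/cmH2O.
τ = R × C = 9.333 × 0.05325 L/cmH2O = 0.497 s.
t = −τ·ln(1 − 0.95) = −0.497·ln(0.05) = 1.489 s.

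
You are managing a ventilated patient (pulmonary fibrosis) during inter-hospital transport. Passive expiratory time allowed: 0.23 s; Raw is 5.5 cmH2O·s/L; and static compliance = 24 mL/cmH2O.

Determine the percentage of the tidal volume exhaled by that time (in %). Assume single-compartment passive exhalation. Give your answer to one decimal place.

τ = R × C = 5.5 × 24 mL/cmH2O = 5.5 × 0.024 L/cmH2O = 0.132 s.
Passive exhalation: V(t)/V₀ = e^(−t/τ) = e^(−0.23/0.132) = 0.1751.
Fraction exhaled = 1 − 0.1751 = 0.8249 → 82.49%.

82.5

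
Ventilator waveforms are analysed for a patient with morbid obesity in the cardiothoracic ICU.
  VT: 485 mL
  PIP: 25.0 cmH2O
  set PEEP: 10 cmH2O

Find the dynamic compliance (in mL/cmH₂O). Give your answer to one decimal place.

Dynamic compliance = Vt / (PIP − PEEP) = 485 / (25.0 − 10) = 485 / 15.0 = 32.333 mL/cmH2O.

32.3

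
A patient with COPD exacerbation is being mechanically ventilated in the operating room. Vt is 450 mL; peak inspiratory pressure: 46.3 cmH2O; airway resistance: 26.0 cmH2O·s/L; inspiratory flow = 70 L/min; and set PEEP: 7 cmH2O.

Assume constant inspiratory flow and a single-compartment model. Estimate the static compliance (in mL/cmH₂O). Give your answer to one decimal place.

Flow: 70 L/min ÷ 60 = 1.1667 L/s.
Equation of motion (constant flow): PIP = Vt/C + R·V̇ + PEEP.
Vt/C = PIP − R·V̇ − PEEP = 46.3 − 26.0×1.1667 − 7 = 46.3 − 30.334 − 7 = 8.966 cmH2O.
C = Vt / 8.966 = 450 / 8.966 = 50.19 mL/cmH2O.

50.2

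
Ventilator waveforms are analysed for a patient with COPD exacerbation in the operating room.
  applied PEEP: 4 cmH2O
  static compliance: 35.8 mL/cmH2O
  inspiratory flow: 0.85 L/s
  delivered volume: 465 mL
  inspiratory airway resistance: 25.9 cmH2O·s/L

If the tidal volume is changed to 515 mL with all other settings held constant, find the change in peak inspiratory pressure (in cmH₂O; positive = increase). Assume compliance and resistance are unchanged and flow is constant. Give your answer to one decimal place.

1.4

PIP = Vt/C + R·V̇ + PEEP (constant-flow equation of motion).
Only the elastic term changes: ΔPIP = ΔVt / C = (515 − 465) / 35.8 = 1.397 cmH2O.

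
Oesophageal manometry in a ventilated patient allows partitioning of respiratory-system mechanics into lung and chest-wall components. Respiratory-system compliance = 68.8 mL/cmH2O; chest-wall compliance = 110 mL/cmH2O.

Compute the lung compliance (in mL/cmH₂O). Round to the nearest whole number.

184

1/CL = 1/Crs − 1/Ccw.
1/CL = 1/68.8 − 1/110 = 0.005444.
CL = 183.69 mL/cmH2O.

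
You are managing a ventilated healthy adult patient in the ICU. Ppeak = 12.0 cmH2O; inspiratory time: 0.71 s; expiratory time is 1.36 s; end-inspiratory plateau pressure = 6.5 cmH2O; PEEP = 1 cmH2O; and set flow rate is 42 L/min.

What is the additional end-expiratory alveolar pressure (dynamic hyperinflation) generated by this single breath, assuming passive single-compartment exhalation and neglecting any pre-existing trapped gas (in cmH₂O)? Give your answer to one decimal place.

Flow: 42 L/min ÷ 60 = 0.7 L/s.
Vt = flow × Ti = 0.7 L/s × 0.71 s × 1000 mL/L = 497.0 mL.
R = (PIP − Pplat)/V̇ = (12.0 − 6.5) / 0.7 = 5.5/0.7 = 7.857 cmH2O·s/L.
C = Vt/(Pplat − PEEP) = 497.0 / (6.5 − 1) = 497.0/5.5 = 90.364 mL/cmH2O.
τ = R × C = 7.857 × 0.09036 L/cmH2O = 0.71 s.
Fraction remaining = e^(−Te/τ) = e^(−1.36/0.71) = 0.1473; trapped volume = 497.0 × 0.1473 = 73.208 mL.
Additional alveolar pressure from trapping ≈ V_trapped / C = 73.208 / 90.364 = 0.8101 cmH2O.

0.8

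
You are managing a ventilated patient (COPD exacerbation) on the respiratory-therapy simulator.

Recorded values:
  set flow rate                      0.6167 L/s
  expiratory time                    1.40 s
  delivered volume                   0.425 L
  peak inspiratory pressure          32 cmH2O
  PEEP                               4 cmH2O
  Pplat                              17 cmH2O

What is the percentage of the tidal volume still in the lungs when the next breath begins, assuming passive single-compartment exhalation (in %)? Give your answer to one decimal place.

R = (PIP − Pplat)/V̇ = (32 − 17) / 0.6167 = 15.0/0.6167 = 24.323 cmH2O·s/L.
C = Vt/(Pplat − PEEP) = 425.0 / (17 − 4) = 425.0/13.0 = 32.692 mL/cmH2O.
τ = R × C = 24.323 × 0.03269 L/cmH2O = 0.7951 s.
Fraction remaining at end-expiration = e^(−Te/τ) = e^(−1.40/0.7951) = 0.1719 → 17.19%.

17.2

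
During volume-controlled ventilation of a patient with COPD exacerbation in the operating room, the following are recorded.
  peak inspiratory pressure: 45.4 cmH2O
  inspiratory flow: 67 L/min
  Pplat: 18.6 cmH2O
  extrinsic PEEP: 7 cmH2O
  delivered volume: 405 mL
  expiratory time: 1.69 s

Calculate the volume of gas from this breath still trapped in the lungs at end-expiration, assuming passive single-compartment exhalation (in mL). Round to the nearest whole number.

54

Flow: 67 L/min ÷ 60 = 1.1167 L/s.
R = (PIP − Pplat)/V̇ = (45.4 − 18.6) / 1.1167 = 26.8/1.1167 = 23.999 cmH2O·s/L.
C = Vt/(Pplat − PEEP) = 405.0 / (18.6 − 7) = 405.0/11.6 = 34.914 mL/cmH2O.
τ = R × C = 23.999 × 0.03491 L/cmH2O = 0.8378 s.
Fraction remaining = e^(−Te/τ) = e^(−1.69/0.8378) = 0.133.
Trapped volume = 405.0 × 0.133 = 53.865 mL.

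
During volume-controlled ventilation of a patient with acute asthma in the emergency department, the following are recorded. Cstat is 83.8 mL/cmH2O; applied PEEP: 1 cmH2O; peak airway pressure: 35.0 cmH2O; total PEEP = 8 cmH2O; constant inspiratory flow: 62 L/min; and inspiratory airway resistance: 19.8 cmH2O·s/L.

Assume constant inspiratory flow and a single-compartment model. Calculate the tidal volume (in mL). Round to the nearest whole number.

548

Flow: 62 L/min ÷ 60 = 1.0333 L/s.
Total PEEP = 8 cmH2O (set 1 + intrinsic 7); this is the baseline alveolar pressure.
Equation of motion (constant flow): PIP = Vt/C + R·V̇ + PEEP.
Vt/C = PIP − R·V̇ − PEEP = 35.0 − 20.459 − 8 = 6.541 cmH2O.
Vt = C × 6.541 = 83.8 × 6.541 = 548.14 mL.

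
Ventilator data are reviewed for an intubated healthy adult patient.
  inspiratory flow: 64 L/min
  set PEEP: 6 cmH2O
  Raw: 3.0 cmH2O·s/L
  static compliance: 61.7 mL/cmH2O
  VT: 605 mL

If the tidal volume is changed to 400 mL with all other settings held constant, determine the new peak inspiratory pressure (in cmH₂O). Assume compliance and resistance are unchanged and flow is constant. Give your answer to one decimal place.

Flow: 64 L/min ÷ 60 = 1.0667 L/s.
PIP = Vt/C + R·V̇ + PEEP (constant-flow equation of motion).
Only the elastic term changes: ΔPIP = ΔVt / C = (400 − 605) / 61.7 = -3.323 cmH2O.
Original PIP = 605/61.7 + 3.0×1.0667 + 6 = 19.006 cmH2O; new PIP = 19.006 + (-3.323) = 15.683 cmH2O.

15.7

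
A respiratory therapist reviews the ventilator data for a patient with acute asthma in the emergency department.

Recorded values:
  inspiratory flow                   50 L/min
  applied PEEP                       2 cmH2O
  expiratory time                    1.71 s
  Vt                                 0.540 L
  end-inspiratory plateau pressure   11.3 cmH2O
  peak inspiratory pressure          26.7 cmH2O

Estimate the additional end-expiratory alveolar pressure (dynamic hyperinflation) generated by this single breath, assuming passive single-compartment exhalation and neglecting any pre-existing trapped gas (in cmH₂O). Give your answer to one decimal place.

Flow: 50 L/min ÷ 60 = 0.8333 L/s.
R = (PIP − Pplat)/V̇ = (26.7 − 11.3) / 0.8333 = 15.4/0.8333 = 18.481 cmH2O·s/L.
C = Vt/(Pplat − PEEP) = 540.0 / (11.3 − 2) = 540.0/9.3 = 58.065 mL/cmH2O.
τ = R × C = 18.481 × 0.05807 L/cmH2O = 1.073 s.
Fraction remaining = e^(−Te/τ) = e^(−1.71/1.073) = 0.2032; trapped volume = 540.0 × 0.2032 = 109.73 mL.
Additional alveolar pressure from trapping ≈ V_trapped / C = 109.73 / 58.065 = 1.89 cmH2O.

1.9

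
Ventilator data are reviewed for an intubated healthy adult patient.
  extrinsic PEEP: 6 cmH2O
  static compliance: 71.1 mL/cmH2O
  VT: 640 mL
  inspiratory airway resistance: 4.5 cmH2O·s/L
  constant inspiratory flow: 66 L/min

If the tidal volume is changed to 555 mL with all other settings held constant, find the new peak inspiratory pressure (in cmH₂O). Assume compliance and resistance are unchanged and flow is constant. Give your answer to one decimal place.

18.8

Flow: 66 L/min ÷ 60 = 1.1 L/s.
PIP = Vt/C + R·V̇ + PEEP (constant-flow equation of motion).
Only the elastic term changes: ΔPIP = ΔVt / C = (555 − 640) / 71.1 = -1.195 cmH2O.
Original PIP = 640/71.1 + 4.5×1.1 + 6 = 19.951 cmH2O; new PIP = 19.951 + (-1.195) = 18.756 cmH2O.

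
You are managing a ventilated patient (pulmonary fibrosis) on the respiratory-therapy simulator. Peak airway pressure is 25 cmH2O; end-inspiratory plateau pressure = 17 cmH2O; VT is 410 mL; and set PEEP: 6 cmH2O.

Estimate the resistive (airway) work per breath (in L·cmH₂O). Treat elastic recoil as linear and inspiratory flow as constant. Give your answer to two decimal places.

3.28

With constant inspiratory flow the resistive pressure is constant at PIP − Pplat = 25 − 17 = 8.0 cmH2O, so resistive work = 8.0 × 0.410 = 3.28 L·cmH2O.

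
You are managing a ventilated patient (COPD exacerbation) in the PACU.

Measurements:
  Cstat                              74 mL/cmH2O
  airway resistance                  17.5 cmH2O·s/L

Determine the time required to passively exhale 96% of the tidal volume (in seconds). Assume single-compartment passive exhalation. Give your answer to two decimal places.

τ = R × C = 17.5 × 74 mL/cmH2O = 17.5 × 0.074 L/cmH2O = 1.295 s.
Exhaled fraction f = 1 − e^(−t/τ) → t = −τ·ln(1 − f) = −1.295·ln(0.04) = 4.168 s.

4.17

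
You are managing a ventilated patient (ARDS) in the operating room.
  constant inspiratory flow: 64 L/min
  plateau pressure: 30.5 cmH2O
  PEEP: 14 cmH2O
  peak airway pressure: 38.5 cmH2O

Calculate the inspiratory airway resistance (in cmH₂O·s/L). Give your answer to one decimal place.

7.5

Flow: 64 L/min ÷ 60 = 1.0667 L/s.
Raw = (PIP − Pplat) / flow = (38.5 − 30.5) / 1.0667 = 8.0 / 1.0667 = 7.5 cmH2O·s/L.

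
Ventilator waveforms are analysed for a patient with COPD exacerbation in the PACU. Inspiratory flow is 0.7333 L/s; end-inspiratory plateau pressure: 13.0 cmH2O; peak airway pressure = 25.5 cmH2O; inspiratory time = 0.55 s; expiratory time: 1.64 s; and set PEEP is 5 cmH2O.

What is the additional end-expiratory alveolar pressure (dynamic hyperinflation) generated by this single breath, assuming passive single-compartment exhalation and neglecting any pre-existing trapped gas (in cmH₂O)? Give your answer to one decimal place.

1.2

Vt = flow × Ti = 0.7333 L/s × 0.55 s × 1000 mL/L = 403.32 mL.
R = (PIP − Pplat)/V̇ = (25.5 − 13.0) / 0.7333 = 12.5/0.7333 = 17.046 cmH2O·s/L.
C = Vt/(Pplat − PEEP) = 403.32 / (13.0 − 5) = 403.32/8.0 = 50.415 mL/cmH2O.
τ = R × C = 17.046 × 0.05042 L/cmH2O = 0.8595 s.
Fraction remaining = e^(−Te/τ) = e^(−1.64/0.8595) = 0.1484; trapped volume = 403.32 × 0.1484 = 59.853 mL.
Additional alveolar pressure from trapping ≈ V_trapped / C = 59.853 / 50.415 = 1.187 cmH2O.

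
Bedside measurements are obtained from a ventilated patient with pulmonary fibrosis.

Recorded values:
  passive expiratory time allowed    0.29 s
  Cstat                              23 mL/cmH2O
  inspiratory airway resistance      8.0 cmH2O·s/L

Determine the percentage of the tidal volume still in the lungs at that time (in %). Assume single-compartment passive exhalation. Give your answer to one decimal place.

20.7

τ = R × C = 8.0 × 23 mL/cmH2O = 8.0 × 0.023 L/cmH2O = 0.184 s.
Passive exhalation: V(t)/V₀ = e^(−t/τ) = e^(−0.29/0.184) = 0.2068.
Fraction remaining = 0.2068 → 20.68%.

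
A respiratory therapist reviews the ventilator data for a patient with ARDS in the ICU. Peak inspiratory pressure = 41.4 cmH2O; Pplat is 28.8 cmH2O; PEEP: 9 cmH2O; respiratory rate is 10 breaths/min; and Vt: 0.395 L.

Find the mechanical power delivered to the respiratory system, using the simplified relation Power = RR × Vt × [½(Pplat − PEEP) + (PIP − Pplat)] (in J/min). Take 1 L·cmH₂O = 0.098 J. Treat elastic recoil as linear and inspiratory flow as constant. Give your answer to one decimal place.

Per-breath work = Vt × [½(Pplat−PEEP) + (PIP−Pplat)] = 0.395 × [0.5×19.8 + 12.6] = 0.395 × 22.5 = 8.888 L·cmH2O.
Power = 10 × 8.888 = 88.88 L·cmH2O/min.
× 0.098 J/(L·cmH2O) → 8.71 J/min.

8.7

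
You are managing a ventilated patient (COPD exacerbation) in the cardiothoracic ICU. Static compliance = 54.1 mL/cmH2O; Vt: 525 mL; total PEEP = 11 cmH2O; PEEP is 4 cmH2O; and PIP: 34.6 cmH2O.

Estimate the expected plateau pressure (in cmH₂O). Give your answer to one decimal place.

20.7

End-expiratory occlusion gives total PEEP = 11 cmH2O (intrinsic PEEP = 11 − 4 = 7). Use total PEEP for the elastic gradient.
Pplat = PEEPtotal + Vt / Cstat = 11 + 525 / 54.1 = 11 + 9.704 = 20.704 cmH2O.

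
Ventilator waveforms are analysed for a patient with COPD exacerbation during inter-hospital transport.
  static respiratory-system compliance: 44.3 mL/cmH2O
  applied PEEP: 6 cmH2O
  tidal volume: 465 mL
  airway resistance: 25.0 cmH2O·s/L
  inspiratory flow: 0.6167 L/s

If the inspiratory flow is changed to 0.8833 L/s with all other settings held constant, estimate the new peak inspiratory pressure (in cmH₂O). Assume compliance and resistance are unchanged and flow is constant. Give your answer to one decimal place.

38.6

PIP = Vt/C + R·V̇ + PEEP (constant-flow equation of motion).
Only the resistive term changes: ΔPIP = R × ΔV̇ = 25.0 × (0.8833 − 0.6167) = 25.0 × 0.2666 = 6.665 cmH2O.
Original PIP = 465/44.3 + 25.0×0.6167 + 6 = 31.914 cmH2O; new PIP = 31.914 + (6.665) = 38.579 cmH2O.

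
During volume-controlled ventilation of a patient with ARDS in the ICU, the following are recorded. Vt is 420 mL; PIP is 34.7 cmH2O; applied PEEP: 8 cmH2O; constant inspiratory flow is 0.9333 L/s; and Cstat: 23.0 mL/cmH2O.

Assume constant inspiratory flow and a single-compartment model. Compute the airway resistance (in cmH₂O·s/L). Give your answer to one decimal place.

Equation of motion (constant flow): PIP = Vt/C + R·V̇ + PEEP.
R·V̇ = PIP − Vt/C − PEEP = 34.7 − 420/23.0 − 8 = 34.7 − 18.261 − 8 = 8.439 cmH2O.
R = 8.439 / 0.9333 = 9.042 cmH2O·s/L.

9.0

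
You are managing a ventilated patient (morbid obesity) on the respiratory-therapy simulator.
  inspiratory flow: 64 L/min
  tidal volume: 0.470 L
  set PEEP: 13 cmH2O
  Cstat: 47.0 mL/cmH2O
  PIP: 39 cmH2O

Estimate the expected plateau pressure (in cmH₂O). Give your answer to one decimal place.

23.0

Pplat = PEEP + Vt / Cstat = 13 + 470 / 47.0 = 13 + 10.0 = 23.0 cmH2O.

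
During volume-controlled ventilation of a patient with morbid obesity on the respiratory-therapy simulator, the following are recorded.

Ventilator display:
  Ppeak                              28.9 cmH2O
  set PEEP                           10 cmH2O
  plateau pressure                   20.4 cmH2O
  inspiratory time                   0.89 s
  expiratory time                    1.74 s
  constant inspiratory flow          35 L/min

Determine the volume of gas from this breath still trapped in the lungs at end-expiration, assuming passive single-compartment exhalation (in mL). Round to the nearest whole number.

Flow: 35 L/min ÷ 60 = 0.5833 L/s.
Vt = flow × Ti = 0.5833 L/s × 0.89 s × 1000 mL/L = 519.14 mL.
R = (PIP − Pplat)/V̇ = (28.9 − 20.4) / 0.5833 = 8.5/0.5833 = 14.572 cmH2O·s/L.
C = Vt/(Pplat − PEEP) = 519.14 / (20.4 − 10) = 519.14/10.4 = 49.917 mL/cmH2O.
τ = R × C = 14.572 × 0.04992 L/cmH2O = 0.7274 s.
Fraction remaining = e^(−Te/τ) = e^(−1.74/0.7274) = 0.09144.
Trapped volume = 519.14 × 0.09144 = 47.47 mL.

47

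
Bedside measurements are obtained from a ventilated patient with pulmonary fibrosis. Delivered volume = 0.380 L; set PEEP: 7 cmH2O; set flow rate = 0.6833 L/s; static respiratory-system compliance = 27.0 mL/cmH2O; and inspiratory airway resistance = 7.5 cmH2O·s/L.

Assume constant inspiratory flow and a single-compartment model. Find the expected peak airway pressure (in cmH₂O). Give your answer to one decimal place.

26.2

Equation of motion (constant flow): PIP = Vt/C + R·V̇ + PEEP.
PIP = 380/27.0 + 7.5×0.6833 + 7 = 14.074 + 5.125 + 7 = 26.199 cmH2O.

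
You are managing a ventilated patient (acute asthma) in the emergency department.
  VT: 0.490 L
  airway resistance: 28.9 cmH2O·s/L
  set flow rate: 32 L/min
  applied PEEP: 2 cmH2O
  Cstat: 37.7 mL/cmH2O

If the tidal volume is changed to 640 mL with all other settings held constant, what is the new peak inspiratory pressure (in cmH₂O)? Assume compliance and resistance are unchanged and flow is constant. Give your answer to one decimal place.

Flow: 32 L/min ÷ 60 = 0.5333 L/s.
PIP = Vt/C + R·V̇ + PEEP (constant-flow equation of motion).
Only the elastic term changes: ΔPIP = ΔVt / C = (640 − 490) / 37.7 = 3.979 cmH2O.
Original PIP = 490/37.7 + 28.9×0.5333 + 2 = 30.41 cmH2O; new PIP = 30.41 + (3.979) = 34.389 cmH2O.

34.4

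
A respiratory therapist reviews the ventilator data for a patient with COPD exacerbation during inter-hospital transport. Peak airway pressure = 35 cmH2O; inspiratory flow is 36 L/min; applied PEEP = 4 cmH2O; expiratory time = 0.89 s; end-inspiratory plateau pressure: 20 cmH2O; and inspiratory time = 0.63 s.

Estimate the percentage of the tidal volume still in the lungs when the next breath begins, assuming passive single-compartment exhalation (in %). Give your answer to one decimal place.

Flow: 36 L/min ÷ 60 = 0.6 L/s.
Vt = flow × Ti = 0.6 L/s × 0.63 s × 1000 mL/L = 378.0 mL.
R = (PIP − Pplat)/V̇ = (35 − 20) / 0.6 = 15.0/0.6 = 25.0 cmH2O·s/L.
C = Vt/(Pplat − PEEP) = 378.0 / (20 − 4) = 378.0/16.0 = 23.625 mL/cmH2O.
τ = R × C = 25.0 × 0.02363 L/cmH2O = 0.5908 s.
Fraction remaining at end-expiration = e^(−Te/τ) = e^(−0.89/0.5908) = 0.2217 → 22.17%.

22.2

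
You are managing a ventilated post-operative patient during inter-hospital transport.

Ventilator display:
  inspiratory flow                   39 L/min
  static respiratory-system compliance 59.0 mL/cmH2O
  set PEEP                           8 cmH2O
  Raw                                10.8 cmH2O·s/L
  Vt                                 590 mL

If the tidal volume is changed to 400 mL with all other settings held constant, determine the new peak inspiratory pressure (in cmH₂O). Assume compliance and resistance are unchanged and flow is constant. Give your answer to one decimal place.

Flow: 39 L/min ÷ 60 = 0.65 L/s.
PIP = Vt/C + R·V̇ + PEEP (constant-flow equation of motion).
Only the elastic term changes: ΔPIP = ΔVt / C = (400 − 590) / 59.0 = -3.22 cmH2O.
Original PIP = 590/59.0 + 10.8×0.65 + 8 = 25.02 cmH2O; new PIP = 25.02 + (-3.22) = 21.8 cmH2O.

21.8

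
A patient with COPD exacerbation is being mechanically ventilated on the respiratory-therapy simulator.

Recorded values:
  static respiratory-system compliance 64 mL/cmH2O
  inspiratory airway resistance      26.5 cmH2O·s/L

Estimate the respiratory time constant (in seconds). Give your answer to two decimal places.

1.70

τ = R × C = 26.5 × 64 mL/cmH2O = 26.5 × 0.064 L/cmH2O = 1.696 s.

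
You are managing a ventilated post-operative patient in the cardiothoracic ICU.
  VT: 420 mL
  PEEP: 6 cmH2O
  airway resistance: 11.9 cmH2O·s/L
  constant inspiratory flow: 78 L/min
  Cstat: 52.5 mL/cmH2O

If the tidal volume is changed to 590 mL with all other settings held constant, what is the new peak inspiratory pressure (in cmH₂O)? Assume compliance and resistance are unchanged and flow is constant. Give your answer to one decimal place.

32.7

Flow: 78 L/min ÷ 60 = 1.3 L/s.
PIP = Vt/C + R·V̇ + PEEP (constant-flow equation of motion).
Only the elastic term changes: ΔPIP = ΔVt / C = (590 − 420) / 52.5 = 3.238 cmH2O.
Original PIP = 420/52.5 + 11.9×1.3 + 6 = 29.47 cmH2O; new PIP = 29.47 + (3.238) = 32.708 cmH2O.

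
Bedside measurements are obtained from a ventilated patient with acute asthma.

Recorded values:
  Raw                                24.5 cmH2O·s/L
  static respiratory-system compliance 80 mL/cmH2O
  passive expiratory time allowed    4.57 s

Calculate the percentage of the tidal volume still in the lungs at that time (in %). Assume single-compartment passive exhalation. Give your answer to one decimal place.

τ = R × C = 24.5 × 80 mL/cmH2O = 24.5 × 0.080 L/cmH2O = 1.96 s.
Passive exhalation: V(t)/V₀ = e^(−t/τ) = e^(−4.57/1.96) = 0.09714.
Fraction remaining = 0.09714 → 9.714%.

9.7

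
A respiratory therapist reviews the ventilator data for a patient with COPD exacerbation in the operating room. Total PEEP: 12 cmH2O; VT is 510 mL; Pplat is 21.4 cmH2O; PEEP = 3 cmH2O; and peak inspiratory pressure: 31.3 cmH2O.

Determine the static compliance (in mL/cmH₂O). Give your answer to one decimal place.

54.3

End-expiratory occlusion gives total PEEP = 12 cmH2O (intrinsic PEEP = 12 − 3 = 9). Use total PEEP for the elastic gradient.
Cstat = Vt / (Pplat − PEEPtotal) = 510 / (21.4 − 12) = 510 / 9.4 = 54.255 mL/cmH2O.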